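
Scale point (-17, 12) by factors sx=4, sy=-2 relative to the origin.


Scaling: (x*sx, y*sy) = (-17*4, 12*-2) = (-68, -24)

(-68, -24)


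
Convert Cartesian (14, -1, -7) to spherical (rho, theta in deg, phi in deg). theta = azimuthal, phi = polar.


rho = sqrt(14^2 + (-1)^2 + (-7)^2) = 15.6844
theta = atan2(-1, 14) = 355.9144 deg
phi = acos(-7/15.6844) = 116.5068 deg

rho = 15.6844, theta = 355.9144 deg, phi = 116.5068 deg


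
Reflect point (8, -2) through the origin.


Reflection through origin: (x, y) -> (-x, -y)
(8, -2) -> (-8, 2)

(-8, 2)


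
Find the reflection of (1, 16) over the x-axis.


Reflection across x-axis: (x, y) -> (x, -y)
(1, 16) -> (1, -16)

(1, -16)


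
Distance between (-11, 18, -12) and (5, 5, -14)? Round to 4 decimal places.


d = sqrt((5--11)^2 + (5-18)^2 + (-14--12)^2) = 20.7123

20.7123


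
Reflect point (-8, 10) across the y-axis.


Reflection across y-axis: (x, y) -> (-x, y)
(-8, 10) -> (8, 10)

(8, 10)


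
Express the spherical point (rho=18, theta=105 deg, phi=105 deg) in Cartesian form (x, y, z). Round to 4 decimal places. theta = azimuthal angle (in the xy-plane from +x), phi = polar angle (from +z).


x = 18 * sin(105) * cos(105) = -4.5
y = 18 * sin(105) * sin(105) = 16.7942
z = 18 * cos(105) = -4.6587

(-4.5, 16.7942, -4.6587)


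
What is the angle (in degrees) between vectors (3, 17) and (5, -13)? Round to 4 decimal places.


dot = 3*5 + 17*-13 = -206
|u| = 17.2627, |v| = 13.9284
cos(angle) = -0.8568
angle = 148.9545 degrees

148.9545 degrees


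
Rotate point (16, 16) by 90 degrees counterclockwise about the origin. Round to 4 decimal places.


x' = 16*cos(90) - 16*sin(90) = -16
y' = 16*sin(90) + 16*cos(90) = 16

(-16, 16)


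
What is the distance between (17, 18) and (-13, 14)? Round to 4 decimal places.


d = sqrt((-13-17)^2 + (14-18)^2) = 30.2655

30.2655


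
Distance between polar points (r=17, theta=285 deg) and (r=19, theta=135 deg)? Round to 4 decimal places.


d = sqrt(r1^2 + r2^2 - 2*r1*r2*cos(t2-t1))
d = sqrt(17^2 + 19^2 - 2*17*19*cos(135-285)) = 34.7772

34.7772


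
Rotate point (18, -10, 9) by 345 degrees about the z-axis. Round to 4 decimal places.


x' = 18*cos(345) - -10*sin(345) = 14.7985
y' = 18*sin(345) + -10*cos(345) = -14.318
z' = 9

(14.7985, -14.318, 9)


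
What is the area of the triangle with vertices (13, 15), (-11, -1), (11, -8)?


Area = |x1(y2-y3) + x2(y3-y1) + x3(y1-y2)| / 2
= |13*(-1--8) + -11*(-8-15) + 11*(15--1)| / 2
= 260

260


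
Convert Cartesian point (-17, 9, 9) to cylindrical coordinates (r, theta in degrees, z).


r = sqrt((-17)^2 + 9^2) = 19.2354
theta = atan2(9, -17) = 152.1027 deg
z = 9

r = 19.2354, theta = 152.1027 deg, z = 9


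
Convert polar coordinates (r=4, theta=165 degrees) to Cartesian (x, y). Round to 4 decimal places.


x = 4 * cos(165) = -3.8637
y = 4 * sin(165) = 1.0353

(-3.8637, 1.0353)


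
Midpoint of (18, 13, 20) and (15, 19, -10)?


Midpoint = ((18+15)/2, (13+19)/2, (20+-10)/2) = (16.5, 16, 5)

(16.5, 16, 5)


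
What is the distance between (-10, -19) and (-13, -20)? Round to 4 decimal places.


d = sqrt((-13--10)^2 + (-20--19)^2) = 3.1623

3.1623


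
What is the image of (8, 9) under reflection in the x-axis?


Reflection across x-axis: (x, y) -> (x, -y)
(8, 9) -> (8, -9)

(8, -9)


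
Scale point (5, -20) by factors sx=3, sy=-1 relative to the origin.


Scaling: (x*sx, y*sy) = (5*3, -20*-1) = (15, 20)

(15, 20)


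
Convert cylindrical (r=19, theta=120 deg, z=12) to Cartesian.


x = 19 * cos(120) = -9.5
y = 19 * sin(120) = 16.4545
z = 12

(-9.5, 16.4545, 12)


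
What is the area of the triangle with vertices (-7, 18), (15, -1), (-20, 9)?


Area = |x1(y2-y3) + x2(y3-y1) + x3(y1-y2)| / 2
= |-7*(-1-9) + 15*(9-18) + -20*(18--1)| / 2
= 222.5

222.5


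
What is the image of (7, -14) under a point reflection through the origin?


Reflection through origin: (x, y) -> (-x, -y)
(7, -14) -> (-7, 14)

(-7, 14)


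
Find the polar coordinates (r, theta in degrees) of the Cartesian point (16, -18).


r = sqrt(16^2 + (-18)^2) = 24.0832
theta = atan2(-18, 16) = 311.6335 degrees

r = 24.0832, theta = 311.6335 degrees


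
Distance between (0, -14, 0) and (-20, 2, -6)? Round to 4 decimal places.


d = sqrt((-20-0)^2 + (2--14)^2 + (-6-0)^2) = 26.3059

26.3059


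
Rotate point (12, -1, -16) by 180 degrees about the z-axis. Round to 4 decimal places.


x' = 12*cos(180) - -1*sin(180) = -12
y' = 12*sin(180) + -1*cos(180) = 1
z' = -16

(-12, 1, -16)


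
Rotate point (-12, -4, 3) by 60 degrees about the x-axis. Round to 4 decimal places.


x' = -12
y' = -4*cos(60) - 3*sin(60) = -4.5981
z' = -4*sin(60) + 3*cos(60) = -1.9641

(-12, -4.5981, -1.9641)


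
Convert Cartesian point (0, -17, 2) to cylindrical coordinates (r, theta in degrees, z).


r = sqrt(0^2 + (-17)^2) = 17
theta = atan2(-17, 0) = 270 deg
z = 2

r = 17, theta = 270 deg, z = 2


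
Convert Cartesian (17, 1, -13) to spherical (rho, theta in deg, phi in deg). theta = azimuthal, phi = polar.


rho = sqrt(17^2 + 1^2 + (-13)^2) = 21.4243
theta = atan2(1, 17) = 3.3665 deg
phi = acos(-13/21.4243) = 127.3576 deg

rho = 21.4243, theta = 3.3665 deg, phi = 127.3576 deg


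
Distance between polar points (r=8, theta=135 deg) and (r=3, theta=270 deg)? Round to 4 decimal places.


d = sqrt(r1^2 + r2^2 - 2*r1*r2*cos(t2-t1))
d = sqrt(8^2 + 3^2 - 2*8*3*cos(270-135)) = 10.3412

10.3412


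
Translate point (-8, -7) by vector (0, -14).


Translation: (x+dx, y+dy) = (-8+0, -7+-14) = (-8, -21)

(-8, -21)


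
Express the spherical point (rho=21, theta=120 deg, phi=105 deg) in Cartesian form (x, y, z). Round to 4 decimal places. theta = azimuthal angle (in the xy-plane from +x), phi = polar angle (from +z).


x = 21 * sin(105) * cos(120) = -10.1422
y = 21 * sin(105) * sin(120) = 17.5668
z = 21 * cos(105) = -5.4352

(-10.1422, 17.5668, -5.4352)


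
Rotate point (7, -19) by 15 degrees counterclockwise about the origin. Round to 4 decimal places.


x' = 7*cos(15) - -19*sin(15) = 11.679
y' = 7*sin(15) + -19*cos(15) = -16.5409

(11.679, -16.5409)


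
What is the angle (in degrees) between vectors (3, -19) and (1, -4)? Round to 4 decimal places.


dot = 3*1 + -19*-4 = 79
|u| = 19.2354, |v| = 4.1231
cos(angle) = 0.9961
angle = 5.0636 degrees

5.0636 degrees


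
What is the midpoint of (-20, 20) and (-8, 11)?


Midpoint = ((-20+-8)/2, (20+11)/2) = (-14, 15.5)

(-14, 15.5)


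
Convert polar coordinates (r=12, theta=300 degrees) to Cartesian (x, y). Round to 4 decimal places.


x = 12 * cos(300) = 6
y = 12 * sin(300) = -10.3923

(6, -10.3923)


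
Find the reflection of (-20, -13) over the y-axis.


Reflection across y-axis: (x, y) -> (-x, y)
(-20, -13) -> (20, -13)

(20, -13)


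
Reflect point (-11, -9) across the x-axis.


Reflection across x-axis: (x, y) -> (x, -y)
(-11, -9) -> (-11, 9)

(-11, 9)


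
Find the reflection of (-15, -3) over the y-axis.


Reflection across y-axis: (x, y) -> (-x, y)
(-15, -3) -> (15, -3)

(15, -3)


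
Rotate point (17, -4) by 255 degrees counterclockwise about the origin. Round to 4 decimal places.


x' = 17*cos(255) - -4*sin(255) = -8.2636
y' = 17*sin(255) + -4*cos(255) = -15.3855

(-8.2636, -15.3855)


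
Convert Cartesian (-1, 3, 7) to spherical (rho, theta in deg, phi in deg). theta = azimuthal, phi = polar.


rho = sqrt((-1)^2 + 3^2 + 7^2) = 7.6811
theta = atan2(3, -1) = 108.4349 deg
phi = acos(7/7.6811) = 24.3113 deg

rho = 7.6811, theta = 108.4349 deg, phi = 24.3113 deg


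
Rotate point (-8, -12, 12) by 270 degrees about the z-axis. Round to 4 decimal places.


x' = -8*cos(270) - -12*sin(270) = -12
y' = -8*sin(270) + -12*cos(270) = 8
z' = 12

(-12, 8, 12)


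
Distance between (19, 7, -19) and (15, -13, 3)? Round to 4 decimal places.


d = sqrt((15-19)^2 + (-13-7)^2 + (3--19)^2) = 30

30


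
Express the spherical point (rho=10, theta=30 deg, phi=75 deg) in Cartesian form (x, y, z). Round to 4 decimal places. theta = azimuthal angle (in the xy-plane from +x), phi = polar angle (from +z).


x = 10 * sin(75) * cos(30) = 8.3652
y = 10 * sin(75) * sin(30) = 4.8296
z = 10 * cos(75) = 2.5882

(8.3652, 4.8296, 2.5882)


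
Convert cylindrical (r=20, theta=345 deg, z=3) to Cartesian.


x = 20 * cos(345) = 19.3185
y = 20 * sin(345) = -5.1764
z = 3

(19.3185, -5.1764, 3)


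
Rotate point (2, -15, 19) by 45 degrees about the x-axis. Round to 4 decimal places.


x' = 2
y' = -15*cos(45) - 19*sin(45) = -24.0416
z' = -15*sin(45) + 19*cos(45) = 2.8284

(2, -24.0416, 2.8284)


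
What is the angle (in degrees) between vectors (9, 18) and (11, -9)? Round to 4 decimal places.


dot = 9*11 + 18*-9 = -63
|u| = 20.1246, |v| = 14.2127
cos(angle) = -0.2203
angle = 102.7244 degrees

102.7244 degrees


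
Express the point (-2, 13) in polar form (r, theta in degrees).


r = sqrt((-2)^2 + 13^2) = 13.1529
theta = atan2(13, -2) = 98.7462 degrees

r = 13.1529, theta = 98.7462 degrees


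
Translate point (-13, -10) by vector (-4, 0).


Translation: (x+dx, y+dy) = (-13+-4, -10+0) = (-17, -10)

(-17, -10)


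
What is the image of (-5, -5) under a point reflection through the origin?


Reflection through origin: (x, y) -> (-x, -y)
(-5, -5) -> (5, 5)

(5, 5)


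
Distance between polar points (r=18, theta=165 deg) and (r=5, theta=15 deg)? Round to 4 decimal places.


d = sqrt(r1^2 + r2^2 - 2*r1*r2*cos(t2-t1))
d = sqrt(18^2 + 5^2 - 2*18*5*cos(15-165)) = 22.4696

22.4696


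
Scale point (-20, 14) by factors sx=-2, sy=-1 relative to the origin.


Scaling: (x*sx, y*sy) = (-20*-2, 14*-1) = (40, -14)

(40, -14)


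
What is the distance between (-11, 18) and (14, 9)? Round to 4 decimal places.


d = sqrt((14--11)^2 + (9-18)^2) = 26.5707

26.5707


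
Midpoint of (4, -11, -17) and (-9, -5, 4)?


Midpoint = ((4+-9)/2, (-11+-5)/2, (-17+4)/2) = (-2.5, -8, -6.5)

(-2.5, -8, -6.5)


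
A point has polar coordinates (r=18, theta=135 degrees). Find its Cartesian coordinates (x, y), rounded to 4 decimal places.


x = 18 * cos(135) = -12.7279
y = 18 * sin(135) = 12.7279

(-12.7279, 12.7279)


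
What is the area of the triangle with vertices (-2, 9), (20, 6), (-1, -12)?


Area = |x1(y2-y3) + x2(y3-y1) + x3(y1-y2)| / 2
= |-2*(6--12) + 20*(-12-9) + -1*(9-6)| / 2
= 229.5

229.5


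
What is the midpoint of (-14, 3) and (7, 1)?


Midpoint = ((-14+7)/2, (3+1)/2) = (-3.5, 2)

(-3.5, 2)


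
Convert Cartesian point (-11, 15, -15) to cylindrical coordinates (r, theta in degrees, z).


r = sqrt((-11)^2 + 15^2) = 18.6011
theta = atan2(15, -11) = 126.2538 deg
z = -15

r = 18.6011, theta = 126.2538 deg, z = -15


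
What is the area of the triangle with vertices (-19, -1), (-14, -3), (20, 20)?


Area = |x1(y2-y3) + x2(y3-y1) + x3(y1-y2)| / 2
= |-19*(-3-20) + -14*(20--1) + 20*(-1--3)| / 2
= 91.5

91.5


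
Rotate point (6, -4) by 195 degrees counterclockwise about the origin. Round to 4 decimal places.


x' = 6*cos(195) - -4*sin(195) = -6.8308
y' = 6*sin(195) + -4*cos(195) = 2.3108

(-6.8308, 2.3108)


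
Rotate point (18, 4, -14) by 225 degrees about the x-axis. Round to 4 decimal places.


x' = 18
y' = 4*cos(225) - -14*sin(225) = -12.7279
z' = 4*sin(225) + -14*cos(225) = 7.0711

(18, -12.7279, 7.0711)


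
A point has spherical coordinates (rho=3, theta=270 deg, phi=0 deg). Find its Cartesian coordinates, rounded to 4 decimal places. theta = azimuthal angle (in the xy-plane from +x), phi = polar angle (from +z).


x = 3 * sin(0) * cos(270) = 0
y = 3 * sin(0) * sin(270) = 0
z = 3 * cos(0) = 3

(0, 0, 3)


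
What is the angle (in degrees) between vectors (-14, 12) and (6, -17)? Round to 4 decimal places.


dot = -14*6 + 12*-17 = -288
|u| = 18.4391, |v| = 18.0278
cos(angle) = -0.8664
angle = 150.0413 degrees

150.0413 degrees


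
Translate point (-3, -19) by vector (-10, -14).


Translation: (x+dx, y+dy) = (-3+-10, -19+-14) = (-13, -33)

(-13, -33)


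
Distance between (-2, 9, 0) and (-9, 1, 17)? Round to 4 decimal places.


d = sqrt((-9--2)^2 + (1-9)^2 + (17-0)^2) = 20.0499

20.0499


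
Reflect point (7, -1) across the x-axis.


Reflection across x-axis: (x, y) -> (x, -y)
(7, -1) -> (7, 1)

(7, 1)


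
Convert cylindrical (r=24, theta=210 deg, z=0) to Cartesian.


x = 24 * cos(210) = -20.7846
y = 24 * sin(210) = -12
z = 0

(-20.7846, -12, 0)


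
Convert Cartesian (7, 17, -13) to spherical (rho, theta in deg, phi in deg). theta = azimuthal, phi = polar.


rho = sqrt(7^2 + 17^2 + (-13)^2) = 22.5167
theta = atan2(17, 7) = 67.6199 deg
phi = acos(-13/22.5167) = 125.2644 deg

rho = 22.5167, theta = 67.6199 deg, phi = 125.2644 deg


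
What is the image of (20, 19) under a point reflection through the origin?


Reflection through origin: (x, y) -> (-x, -y)
(20, 19) -> (-20, -19)

(-20, -19)


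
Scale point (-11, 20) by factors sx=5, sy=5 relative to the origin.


Scaling: (x*sx, y*sy) = (-11*5, 20*5) = (-55, 100)

(-55, 100)


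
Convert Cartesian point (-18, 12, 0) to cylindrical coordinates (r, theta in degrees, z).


r = sqrt((-18)^2 + 12^2) = 21.6333
theta = atan2(12, -18) = 146.3099 deg
z = 0

r = 21.6333, theta = 146.3099 deg, z = 0


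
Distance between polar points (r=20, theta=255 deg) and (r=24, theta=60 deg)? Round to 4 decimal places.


d = sqrt(r1^2 + r2^2 - 2*r1*r2*cos(t2-t1))
d = sqrt(20^2 + 24^2 - 2*20*24*cos(60-255)) = 43.6267

43.6267


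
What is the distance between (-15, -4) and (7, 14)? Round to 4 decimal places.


d = sqrt((7--15)^2 + (14--4)^2) = 28.4253

28.4253


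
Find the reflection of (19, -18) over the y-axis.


Reflection across y-axis: (x, y) -> (-x, y)
(19, -18) -> (-19, -18)

(-19, -18)


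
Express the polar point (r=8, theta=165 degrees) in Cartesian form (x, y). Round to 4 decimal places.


x = 8 * cos(165) = -7.7274
y = 8 * sin(165) = 2.0706

(-7.7274, 2.0706)


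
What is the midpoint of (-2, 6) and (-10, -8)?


Midpoint = ((-2+-10)/2, (6+-8)/2) = (-6, -1)

(-6, -1)


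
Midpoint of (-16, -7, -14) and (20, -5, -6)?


Midpoint = ((-16+20)/2, (-7+-5)/2, (-14+-6)/2) = (2, -6, -10)

(2, -6, -10)


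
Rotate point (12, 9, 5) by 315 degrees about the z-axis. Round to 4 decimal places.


x' = 12*cos(315) - 9*sin(315) = 14.8492
y' = 12*sin(315) + 9*cos(315) = -2.1213
z' = 5

(14.8492, -2.1213, 5)


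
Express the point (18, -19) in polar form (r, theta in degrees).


r = sqrt(18^2 + (-19)^2) = 26.1725
theta = atan2(-19, 18) = 313.4518 degrees

r = 26.1725, theta = 313.4518 degrees


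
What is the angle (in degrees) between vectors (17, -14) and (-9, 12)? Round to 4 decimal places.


dot = 17*-9 + -14*12 = -321
|u| = 22.0227, |v| = 15
cos(angle) = -0.9717
angle = 166.3424 degrees

166.3424 degrees


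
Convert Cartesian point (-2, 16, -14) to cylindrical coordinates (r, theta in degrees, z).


r = sqrt((-2)^2 + 16^2) = 16.1245
theta = atan2(16, -2) = 97.125 deg
z = -14

r = 16.1245, theta = 97.125 deg, z = -14


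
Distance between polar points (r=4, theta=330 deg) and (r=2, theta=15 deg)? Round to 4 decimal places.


d = sqrt(r1^2 + r2^2 - 2*r1*r2*cos(t2-t1))
d = sqrt(4^2 + 2^2 - 2*4*2*cos(15-330)) = 2.9473

2.9473


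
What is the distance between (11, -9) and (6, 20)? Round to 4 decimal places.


d = sqrt((6-11)^2 + (20--9)^2) = 29.4279

29.4279


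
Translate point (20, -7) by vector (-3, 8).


Translation: (x+dx, y+dy) = (20+-3, -7+8) = (17, 1)

(17, 1)


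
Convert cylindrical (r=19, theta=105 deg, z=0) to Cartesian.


x = 19 * cos(105) = -4.9176
y = 19 * sin(105) = 18.3526
z = 0

(-4.9176, 18.3526, 0)


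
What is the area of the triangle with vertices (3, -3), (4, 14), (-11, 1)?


Area = |x1(y2-y3) + x2(y3-y1) + x3(y1-y2)| / 2
= |3*(14-1) + 4*(1--3) + -11*(-3-14)| / 2
= 121

121


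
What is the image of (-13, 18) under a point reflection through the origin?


Reflection through origin: (x, y) -> (-x, -y)
(-13, 18) -> (13, -18)

(13, -18)


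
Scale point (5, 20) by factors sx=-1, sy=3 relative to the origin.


Scaling: (x*sx, y*sy) = (5*-1, 20*3) = (-5, 60)

(-5, 60)


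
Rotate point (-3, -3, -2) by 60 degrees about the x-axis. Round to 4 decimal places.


x' = -3
y' = -3*cos(60) - -2*sin(60) = 0.2321
z' = -3*sin(60) + -2*cos(60) = -3.5981

(-3, 0.2321, -3.5981)


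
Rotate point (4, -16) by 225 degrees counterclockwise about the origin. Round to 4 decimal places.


x' = 4*cos(225) - -16*sin(225) = -14.1421
y' = 4*sin(225) + -16*cos(225) = 8.4853

(-14.1421, 8.4853)


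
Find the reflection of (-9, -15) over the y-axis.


Reflection across y-axis: (x, y) -> (-x, y)
(-9, -15) -> (9, -15)

(9, -15)


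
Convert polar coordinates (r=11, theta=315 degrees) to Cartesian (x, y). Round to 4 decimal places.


x = 11 * cos(315) = 7.7782
y = 11 * sin(315) = -7.7782

(7.7782, -7.7782)


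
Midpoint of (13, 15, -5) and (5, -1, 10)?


Midpoint = ((13+5)/2, (15+-1)/2, (-5+10)/2) = (9, 7, 2.5)

(9, 7, 2.5)


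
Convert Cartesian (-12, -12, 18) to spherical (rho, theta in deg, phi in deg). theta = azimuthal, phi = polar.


rho = sqrt((-12)^2 + (-12)^2 + 18^2) = 24.7386
theta = atan2(-12, -12) = 225 deg
phi = acos(18/24.7386) = 43.3139 deg

rho = 24.7386, theta = 225 deg, phi = 43.3139 deg


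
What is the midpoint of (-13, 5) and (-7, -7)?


Midpoint = ((-13+-7)/2, (5+-7)/2) = (-10, -1)

(-10, -1)


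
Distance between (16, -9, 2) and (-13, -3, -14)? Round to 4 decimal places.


d = sqrt((-13-16)^2 + (-3--9)^2 + (-14-2)^2) = 33.6601

33.6601


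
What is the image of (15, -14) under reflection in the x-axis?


Reflection across x-axis: (x, y) -> (x, -y)
(15, -14) -> (15, 14)

(15, 14)


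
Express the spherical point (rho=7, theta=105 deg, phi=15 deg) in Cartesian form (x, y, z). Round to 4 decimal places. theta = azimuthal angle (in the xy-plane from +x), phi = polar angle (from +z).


x = 7 * sin(15) * cos(105) = -0.4689
y = 7 * sin(15) * sin(105) = 1.75
z = 7 * cos(15) = 6.7615

(-0.4689, 1.75, 6.7615)


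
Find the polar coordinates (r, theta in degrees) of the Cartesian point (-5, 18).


r = sqrt((-5)^2 + 18^2) = 18.6815
theta = atan2(18, -5) = 105.5241 degrees

r = 18.6815, theta = 105.5241 degrees


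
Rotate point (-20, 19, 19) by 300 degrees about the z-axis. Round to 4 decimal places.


x' = -20*cos(300) - 19*sin(300) = 6.4545
y' = -20*sin(300) + 19*cos(300) = 26.8205
z' = 19

(6.4545, 26.8205, 19)


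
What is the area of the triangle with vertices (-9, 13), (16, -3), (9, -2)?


Area = |x1(y2-y3) + x2(y3-y1) + x3(y1-y2)| / 2
= |-9*(-3--2) + 16*(-2-13) + 9*(13--3)| / 2
= 43.5

43.5


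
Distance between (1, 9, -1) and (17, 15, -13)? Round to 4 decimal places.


d = sqrt((17-1)^2 + (15-9)^2 + (-13--1)^2) = 20.8806

20.8806


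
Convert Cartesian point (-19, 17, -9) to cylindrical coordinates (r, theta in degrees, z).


r = sqrt((-19)^2 + 17^2) = 25.4951
theta = atan2(17, -19) = 138.1798 deg
z = -9

r = 25.4951, theta = 138.1798 deg, z = -9


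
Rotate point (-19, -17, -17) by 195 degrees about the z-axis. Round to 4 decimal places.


x' = -19*cos(195) - -17*sin(195) = 13.9527
y' = -19*sin(195) + -17*cos(195) = 21.3383
z' = -17

(13.9527, 21.3383, -17)


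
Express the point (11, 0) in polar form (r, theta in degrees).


r = sqrt(11^2 + 0^2) = 11
theta = atan2(0, 11) = 0 degrees

r = 11, theta = 0 degrees


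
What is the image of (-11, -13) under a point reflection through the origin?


Reflection through origin: (x, y) -> (-x, -y)
(-11, -13) -> (11, 13)

(11, 13)


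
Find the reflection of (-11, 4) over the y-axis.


Reflection across y-axis: (x, y) -> (-x, y)
(-11, 4) -> (11, 4)

(11, 4)


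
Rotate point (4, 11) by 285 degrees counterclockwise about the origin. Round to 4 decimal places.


x' = 4*cos(285) - 11*sin(285) = 11.6605
y' = 4*sin(285) + 11*cos(285) = -1.0167

(11.6605, -1.0167)


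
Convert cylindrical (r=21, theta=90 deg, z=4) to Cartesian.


x = 21 * cos(90) = 0
y = 21 * sin(90) = 21
z = 4

(0, 21, 4)


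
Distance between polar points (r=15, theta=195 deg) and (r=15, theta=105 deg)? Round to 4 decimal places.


d = sqrt(r1^2 + r2^2 - 2*r1*r2*cos(t2-t1))
d = sqrt(15^2 + 15^2 - 2*15*15*cos(105-195)) = 21.2132

21.2132


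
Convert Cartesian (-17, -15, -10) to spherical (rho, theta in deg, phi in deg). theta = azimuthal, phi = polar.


rho = sqrt((-17)^2 + (-15)^2 + (-10)^2) = 24.779
theta = atan2(-15, -17) = 221.4237 deg
phi = acos(-10/24.779) = 113.8014 deg

rho = 24.779, theta = 221.4237 deg, phi = 113.8014 deg


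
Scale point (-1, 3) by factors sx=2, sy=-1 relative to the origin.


Scaling: (x*sx, y*sy) = (-1*2, 3*-1) = (-2, -3)

(-2, -3)


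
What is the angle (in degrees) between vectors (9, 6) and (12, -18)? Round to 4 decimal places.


dot = 9*12 + 6*-18 = 0
|u| = 10.8167, |v| = 21.6333
cos(angle) = 0
angle = 90 degrees

90 degrees


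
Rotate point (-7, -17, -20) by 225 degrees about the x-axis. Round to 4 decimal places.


x' = -7
y' = -17*cos(225) - -20*sin(225) = -2.1213
z' = -17*sin(225) + -20*cos(225) = 26.163

(-7, -2.1213, 26.163)


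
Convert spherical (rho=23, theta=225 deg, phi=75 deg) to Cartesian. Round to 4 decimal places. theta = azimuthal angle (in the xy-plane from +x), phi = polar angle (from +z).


x = 23 * sin(75) * cos(225) = -15.7093
y = 23 * sin(75) * sin(225) = -15.7093
z = 23 * cos(75) = 5.9528

(-15.7093, -15.7093, 5.9528)


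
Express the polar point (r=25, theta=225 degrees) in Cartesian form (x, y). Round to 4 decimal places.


x = 25 * cos(225) = -17.6777
y = 25 * sin(225) = -17.6777

(-17.6777, -17.6777)


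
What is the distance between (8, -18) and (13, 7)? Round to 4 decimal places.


d = sqrt((13-8)^2 + (7--18)^2) = 25.4951

25.4951


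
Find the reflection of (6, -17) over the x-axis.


Reflection across x-axis: (x, y) -> (x, -y)
(6, -17) -> (6, 17)

(6, 17)


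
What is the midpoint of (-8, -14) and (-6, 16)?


Midpoint = ((-8+-6)/2, (-14+16)/2) = (-7, 1)

(-7, 1)


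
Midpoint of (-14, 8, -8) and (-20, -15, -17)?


Midpoint = ((-14+-20)/2, (8+-15)/2, (-8+-17)/2) = (-17, -3.5, -12.5)

(-17, -3.5, -12.5)


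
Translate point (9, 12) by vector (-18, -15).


Translation: (x+dx, y+dy) = (9+-18, 12+-15) = (-9, -3)

(-9, -3)


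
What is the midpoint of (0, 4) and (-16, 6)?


Midpoint = ((0+-16)/2, (4+6)/2) = (-8, 5)

(-8, 5)


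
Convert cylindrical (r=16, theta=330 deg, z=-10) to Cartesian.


x = 16 * cos(330) = 13.8564
y = 16 * sin(330) = -8
z = -10

(13.8564, -8, -10)


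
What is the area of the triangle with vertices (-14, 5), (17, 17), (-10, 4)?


Area = |x1(y2-y3) + x2(y3-y1) + x3(y1-y2)| / 2
= |-14*(17-4) + 17*(4-5) + -10*(5-17)| / 2
= 39.5

39.5


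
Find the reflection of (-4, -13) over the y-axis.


Reflection across y-axis: (x, y) -> (-x, y)
(-4, -13) -> (4, -13)

(4, -13)


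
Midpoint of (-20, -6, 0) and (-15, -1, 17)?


Midpoint = ((-20+-15)/2, (-6+-1)/2, (0+17)/2) = (-17.5, -3.5, 8.5)

(-17.5, -3.5, 8.5)


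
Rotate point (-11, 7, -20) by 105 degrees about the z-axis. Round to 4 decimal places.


x' = -11*cos(105) - 7*sin(105) = -3.9145
y' = -11*sin(105) + 7*cos(105) = -12.4369
z' = -20

(-3.9145, -12.4369, -20)


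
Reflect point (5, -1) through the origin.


Reflection through origin: (x, y) -> (-x, -y)
(5, -1) -> (-5, 1)

(-5, 1)


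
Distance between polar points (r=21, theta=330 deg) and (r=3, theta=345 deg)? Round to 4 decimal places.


d = sqrt(r1^2 + r2^2 - 2*r1*r2*cos(t2-t1))
d = sqrt(21^2 + 3^2 - 2*21*3*cos(345-330)) = 18.1189

18.1189


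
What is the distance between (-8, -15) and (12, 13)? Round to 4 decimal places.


d = sqrt((12--8)^2 + (13--15)^2) = 34.4093

34.4093


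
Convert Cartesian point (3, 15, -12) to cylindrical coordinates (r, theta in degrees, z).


r = sqrt(3^2 + 15^2) = 15.2971
theta = atan2(15, 3) = 78.6901 deg
z = -12

r = 15.2971, theta = 78.6901 deg, z = -12


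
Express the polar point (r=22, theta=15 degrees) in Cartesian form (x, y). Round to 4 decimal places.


x = 22 * cos(15) = 21.2504
y = 22 * sin(15) = 5.694

(21.2504, 5.694)


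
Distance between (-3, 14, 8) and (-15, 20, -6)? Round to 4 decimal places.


d = sqrt((-15--3)^2 + (20-14)^2 + (-6-8)^2) = 19.3907

19.3907


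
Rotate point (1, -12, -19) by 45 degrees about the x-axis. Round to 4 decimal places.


x' = 1
y' = -12*cos(45) - -19*sin(45) = 4.9497
z' = -12*sin(45) + -19*cos(45) = -21.9203

(1, 4.9497, -21.9203)


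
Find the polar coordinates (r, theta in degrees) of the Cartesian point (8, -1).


r = sqrt(8^2 + (-1)^2) = 8.0623
theta = atan2(-1, 8) = 352.875 degrees

r = 8.0623, theta = 352.875 degrees


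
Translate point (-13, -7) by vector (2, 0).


Translation: (x+dx, y+dy) = (-13+2, -7+0) = (-11, -7)

(-11, -7)


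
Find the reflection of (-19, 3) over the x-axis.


Reflection across x-axis: (x, y) -> (x, -y)
(-19, 3) -> (-19, -3)

(-19, -3)


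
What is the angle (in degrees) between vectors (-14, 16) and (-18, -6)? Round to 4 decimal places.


dot = -14*-18 + 16*-6 = 156
|u| = 21.2603, |v| = 18.9737
cos(angle) = 0.3867
angle = 67.249 degrees

67.249 degrees


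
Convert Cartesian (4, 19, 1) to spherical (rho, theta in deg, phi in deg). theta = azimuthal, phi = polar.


rho = sqrt(4^2 + 19^2 + 1^2) = 19.4422
theta = atan2(19, 4) = 78.1113 deg
phi = acos(1/19.4422) = 87.0517 deg

rho = 19.4422, theta = 78.1113 deg, phi = 87.0517 deg


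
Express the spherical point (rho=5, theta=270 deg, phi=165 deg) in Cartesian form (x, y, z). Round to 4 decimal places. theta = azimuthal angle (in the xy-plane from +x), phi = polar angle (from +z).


x = 5 * sin(165) * cos(270) = 0
y = 5 * sin(165) * sin(270) = -1.2941
z = 5 * cos(165) = -4.8296

(0, -1.2941, -4.8296)


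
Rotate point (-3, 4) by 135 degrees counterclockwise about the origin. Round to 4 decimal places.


x' = -3*cos(135) - 4*sin(135) = -0.7071
y' = -3*sin(135) + 4*cos(135) = -4.9497

(-0.7071, -4.9497)


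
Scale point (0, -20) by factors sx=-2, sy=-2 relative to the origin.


Scaling: (x*sx, y*sy) = (0*-2, -20*-2) = (0, 40)

(0, 40)


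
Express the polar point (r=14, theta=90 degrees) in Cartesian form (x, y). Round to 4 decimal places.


x = 14 * cos(90) = 0
y = 14 * sin(90) = 14

(0, 14)


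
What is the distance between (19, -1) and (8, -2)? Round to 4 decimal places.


d = sqrt((8-19)^2 + (-2--1)^2) = 11.0454

11.0454


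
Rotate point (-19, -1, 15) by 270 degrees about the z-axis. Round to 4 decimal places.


x' = -19*cos(270) - -1*sin(270) = -1
y' = -19*sin(270) + -1*cos(270) = 19
z' = 15

(-1, 19, 15)


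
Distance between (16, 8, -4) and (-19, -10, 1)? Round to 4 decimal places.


d = sqrt((-19-16)^2 + (-10-8)^2 + (1--4)^2) = 39.6737

39.6737


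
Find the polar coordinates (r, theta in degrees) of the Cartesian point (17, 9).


r = sqrt(17^2 + 9^2) = 19.2354
theta = atan2(9, 17) = 27.8973 degrees

r = 19.2354, theta = 27.8973 degrees


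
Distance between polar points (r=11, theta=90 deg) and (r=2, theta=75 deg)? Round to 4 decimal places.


d = sqrt(r1^2 + r2^2 - 2*r1*r2*cos(t2-t1))
d = sqrt(11^2 + 2^2 - 2*11*2*cos(75-90)) = 9.0829

9.0829


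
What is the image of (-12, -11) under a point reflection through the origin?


Reflection through origin: (x, y) -> (-x, -y)
(-12, -11) -> (12, 11)

(12, 11)


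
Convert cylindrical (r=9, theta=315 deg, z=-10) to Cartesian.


x = 9 * cos(315) = 6.364
y = 9 * sin(315) = -6.364
z = -10

(6.364, -6.364, -10)


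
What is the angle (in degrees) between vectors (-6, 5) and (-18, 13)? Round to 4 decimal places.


dot = -6*-18 + 5*13 = 173
|u| = 7.8102, |v| = 22.2036
cos(angle) = 0.9976
angle = 3.9679 degrees

3.9679 degrees


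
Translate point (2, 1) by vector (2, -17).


Translation: (x+dx, y+dy) = (2+2, 1+-17) = (4, -16)

(4, -16)


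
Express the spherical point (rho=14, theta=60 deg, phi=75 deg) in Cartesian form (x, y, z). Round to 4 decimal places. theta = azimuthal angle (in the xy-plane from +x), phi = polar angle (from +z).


x = 14 * sin(75) * cos(60) = 6.7615
y = 14 * sin(75) * sin(60) = 11.7112
z = 14 * cos(75) = 3.6235

(6.7615, 11.7112, 3.6235)


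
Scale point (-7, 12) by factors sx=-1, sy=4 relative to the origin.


Scaling: (x*sx, y*sy) = (-7*-1, 12*4) = (7, 48)

(7, 48)


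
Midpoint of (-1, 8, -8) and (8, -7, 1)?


Midpoint = ((-1+8)/2, (8+-7)/2, (-8+1)/2) = (3.5, 0.5, -3.5)

(3.5, 0.5, -3.5)


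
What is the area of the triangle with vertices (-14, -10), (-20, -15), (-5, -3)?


Area = |x1(y2-y3) + x2(y3-y1) + x3(y1-y2)| / 2
= |-14*(-15--3) + -20*(-3--10) + -5*(-10--15)| / 2
= 1.5

1.5


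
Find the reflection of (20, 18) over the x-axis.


Reflection across x-axis: (x, y) -> (x, -y)
(20, 18) -> (20, -18)

(20, -18)


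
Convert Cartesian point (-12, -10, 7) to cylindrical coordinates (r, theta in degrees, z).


r = sqrt((-12)^2 + (-10)^2) = 15.6205
theta = atan2(-10, -12) = 219.8056 deg
z = 7

r = 15.6205, theta = 219.8056 deg, z = 7


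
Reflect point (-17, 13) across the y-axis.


Reflection across y-axis: (x, y) -> (-x, y)
(-17, 13) -> (17, 13)

(17, 13)


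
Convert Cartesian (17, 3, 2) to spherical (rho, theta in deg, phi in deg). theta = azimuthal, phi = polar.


rho = sqrt(17^2 + 3^2 + 2^2) = 17.3781
theta = atan2(3, 17) = 10.008 deg
phi = acos(2/17.3781) = 83.3914 deg

rho = 17.3781, theta = 10.008 deg, phi = 83.3914 deg


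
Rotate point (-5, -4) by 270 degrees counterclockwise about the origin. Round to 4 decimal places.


x' = -5*cos(270) - -4*sin(270) = -4
y' = -5*sin(270) + -4*cos(270) = 5

(-4, 5)


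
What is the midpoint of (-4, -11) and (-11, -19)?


Midpoint = ((-4+-11)/2, (-11+-19)/2) = (-7.5, -15)

(-7.5, -15)


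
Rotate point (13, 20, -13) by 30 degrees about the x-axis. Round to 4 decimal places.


x' = 13
y' = 20*cos(30) - -13*sin(30) = 23.8205
z' = 20*sin(30) + -13*cos(30) = -1.2583

(13, 23.8205, -1.2583)


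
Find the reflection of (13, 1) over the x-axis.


Reflection across x-axis: (x, y) -> (x, -y)
(13, 1) -> (13, -1)

(13, -1)


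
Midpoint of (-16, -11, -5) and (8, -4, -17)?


Midpoint = ((-16+8)/2, (-11+-4)/2, (-5+-17)/2) = (-4, -7.5, -11)

(-4, -7.5, -11)


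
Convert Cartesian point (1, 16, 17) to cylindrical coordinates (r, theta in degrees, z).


r = sqrt(1^2 + 16^2) = 16.0312
theta = atan2(16, 1) = 86.4237 deg
z = 17

r = 16.0312, theta = 86.4237 deg, z = 17


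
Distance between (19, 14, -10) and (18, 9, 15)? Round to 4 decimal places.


d = sqrt((18-19)^2 + (9-14)^2 + (15--10)^2) = 25.5147

25.5147


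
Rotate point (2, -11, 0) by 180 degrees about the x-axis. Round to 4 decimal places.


x' = 2
y' = -11*cos(180) - 0*sin(180) = 11
z' = -11*sin(180) + 0*cos(180) = 0

(2, 11, 0)


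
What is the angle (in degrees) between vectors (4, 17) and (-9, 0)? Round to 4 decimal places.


dot = 4*-9 + 17*0 = -36
|u| = 17.4642, |v| = 9
cos(angle) = -0.229
angle = 103.2405 degrees

103.2405 degrees


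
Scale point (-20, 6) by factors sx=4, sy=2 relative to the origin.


Scaling: (x*sx, y*sy) = (-20*4, 6*2) = (-80, 12)

(-80, 12)


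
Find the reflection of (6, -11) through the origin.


Reflection through origin: (x, y) -> (-x, -y)
(6, -11) -> (-6, 11)

(-6, 11)


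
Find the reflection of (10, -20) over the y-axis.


Reflection across y-axis: (x, y) -> (-x, y)
(10, -20) -> (-10, -20)

(-10, -20)


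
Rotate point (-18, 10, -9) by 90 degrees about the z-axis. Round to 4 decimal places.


x' = -18*cos(90) - 10*sin(90) = -10
y' = -18*sin(90) + 10*cos(90) = -18
z' = -9

(-10, -18, -9)


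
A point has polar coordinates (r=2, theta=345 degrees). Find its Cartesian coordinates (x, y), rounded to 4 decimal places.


x = 2 * cos(345) = 1.9319
y = 2 * sin(345) = -0.5176

(1.9319, -0.5176)


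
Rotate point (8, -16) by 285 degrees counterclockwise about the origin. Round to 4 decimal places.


x' = 8*cos(285) - -16*sin(285) = -13.3843
y' = 8*sin(285) + -16*cos(285) = -11.8685

(-13.3843, -11.8685)


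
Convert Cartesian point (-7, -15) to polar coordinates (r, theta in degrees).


r = sqrt((-7)^2 + (-15)^2) = 16.5529
theta = atan2(-15, -7) = 244.9831 degrees

r = 16.5529, theta = 244.9831 degrees


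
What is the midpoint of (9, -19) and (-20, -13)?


Midpoint = ((9+-20)/2, (-19+-13)/2) = (-5.5, -16)

(-5.5, -16)


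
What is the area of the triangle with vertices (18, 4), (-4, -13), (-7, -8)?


Area = |x1(y2-y3) + x2(y3-y1) + x3(y1-y2)| / 2
= |18*(-13--8) + -4*(-8-4) + -7*(4--13)| / 2
= 80.5

80.5


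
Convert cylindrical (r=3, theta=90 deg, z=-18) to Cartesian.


x = 3 * cos(90) = 0
y = 3 * sin(90) = 3
z = -18

(0, 3, -18)


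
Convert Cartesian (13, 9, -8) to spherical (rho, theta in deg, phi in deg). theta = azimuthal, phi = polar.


rho = sqrt(13^2 + 9^2 + (-8)^2) = 17.72
theta = atan2(9, 13) = 34.6952 deg
phi = acos(-8/17.72) = 116.8378 deg

rho = 17.72, theta = 34.6952 deg, phi = 116.8378 deg


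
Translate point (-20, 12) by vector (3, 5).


Translation: (x+dx, y+dy) = (-20+3, 12+5) = (-17, 17)

(-17, 17)


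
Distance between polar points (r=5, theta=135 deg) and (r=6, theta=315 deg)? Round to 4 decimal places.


d = sqrt(r1^2 + r2^2 - 2*r1*r2*cos(t2-t1))
d = sqrt(5^2 + 6^2 - 2*5*6*cos(315-135)) = 11

11


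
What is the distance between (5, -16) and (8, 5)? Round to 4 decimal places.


d = sqrt((8-5)^2 + (5--16)^2) = 21.2132

21.2132


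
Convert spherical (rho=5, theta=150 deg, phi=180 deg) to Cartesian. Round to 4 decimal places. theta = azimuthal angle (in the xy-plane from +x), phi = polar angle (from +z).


x = 5 * sin(180) * cos(150) = 0
y = 5 * sin(180) * sin(150) = 0
z = 5 * cos(180) = -5

(0, 0, -5)


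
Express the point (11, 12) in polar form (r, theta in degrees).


r = sqrt(11^2 + 12^2) = 16.2788
theta = atan2(12, 11) = 47.4896 degrees

r = 16.2788, theta = 47.4896 degrees


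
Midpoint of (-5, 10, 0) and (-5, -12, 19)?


Midpoint = ((-5+-5)/2, (10+-12)/2, (0+19)/2) = (-5, -1, 9.5)

(-5, -1, 9.5)


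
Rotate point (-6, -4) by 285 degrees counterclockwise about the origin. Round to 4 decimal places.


x' = -6*cos(285) - -4*sin(285) = -5.4166
y' = -6*sin(285) + -4*cos(285) = 4.7603

(-5.4166, 4.7603)


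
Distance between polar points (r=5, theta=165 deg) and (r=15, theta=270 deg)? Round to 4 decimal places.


d = sqrt(r1^2 + r2^2 - 2*r1*r2*cos(t2-t1))
d = sqrt(5^2 + 15^2 - 2*5*15*cos(270-165)) = 16.9948

16.9948


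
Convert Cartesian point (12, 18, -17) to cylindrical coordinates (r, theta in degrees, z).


r = sqrt(12^2 + 18^2) = 21.6333
theta = atan2(18, 12) = 56.3099 deg
z = -17

r = 21.6333, theta = 56.3099 deg, z = -17


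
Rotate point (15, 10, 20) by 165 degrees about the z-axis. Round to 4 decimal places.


x' = 15*cos(165) - 10*sin(165) = -17.0771
y' = 15*sin(165) + 10*cos(165) = -5.777
z' = 20

(-17.0771, -5.777, 20)


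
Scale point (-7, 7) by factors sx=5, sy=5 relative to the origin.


Scaling: (x*sx, y*sy) = (-7*5, 7*5) = (-35, 35)

(-35, 35)


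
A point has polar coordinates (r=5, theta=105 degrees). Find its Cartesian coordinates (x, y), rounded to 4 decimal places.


x = 5 * cos(105) = -1.2941
y = 5 * sin(105) = 4.8296

(-1.2941, 4.8296)


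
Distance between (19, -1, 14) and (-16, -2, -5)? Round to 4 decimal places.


d = sqrt((-16-19)^2 + (-2--1)^2 + (-5-14)^2) = 39.8372

39.8372


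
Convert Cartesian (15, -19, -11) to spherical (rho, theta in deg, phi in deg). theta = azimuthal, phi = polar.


rho = sqrt(15^2 + (-19)^2 + (-11)^2) = 26.5895
theta = atan2(-19, 15) = 308.2902 deg
phi = acos(-11/26.5895) = 114.4373 deg

rho = 26.5895, theta = 308.2902 deg, phi = 114.4373 deg


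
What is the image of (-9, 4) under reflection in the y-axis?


Reflection across y-axis: (x, y) -> (-x, y)
(-9, 4) -> (9, 4)

(9, 4)


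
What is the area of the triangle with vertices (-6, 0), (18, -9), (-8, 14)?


Area = |x1(y2-y3) + x2(y3-y1) + x3(y1-y2)| / 2
= |-6*(-9-14) + 18*(14-0) + -8*(0--9)| / 2
= 159

159


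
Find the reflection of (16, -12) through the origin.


Reflection through origin: (x, y) -> (-x, -y)
(16, -12) -> (-16, 12)

(-16, 12)


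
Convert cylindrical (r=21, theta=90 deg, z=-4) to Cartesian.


x = 21 * cos(90) = 0
y = 21 * sin(90) = 21
z = -4

(0, 21, -4)


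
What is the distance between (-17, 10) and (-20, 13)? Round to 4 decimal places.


d = sqrt((-20--17)^2 + (13-10)^2) = 4.2426

4.2426


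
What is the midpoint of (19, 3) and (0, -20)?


Midpoint = ((19+0)/2, (3+-20)/2) = (9.5, -8.5)

(9.5, -8.5)


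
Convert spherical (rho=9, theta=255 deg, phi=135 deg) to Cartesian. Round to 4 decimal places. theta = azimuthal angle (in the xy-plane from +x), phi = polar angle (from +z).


x = 9 * sin(135) * cos(255) = -1.6471
y = 9 * sin(135) * sin(255) = -6.1471
z = 9 * cos(135) = -6.364

(-1.6471, -6.1471, -6.364)


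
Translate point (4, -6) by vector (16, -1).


Translation: (x+dx, y+dy) = (4+16, -6+-1) = (20, -7)

(20, -7)


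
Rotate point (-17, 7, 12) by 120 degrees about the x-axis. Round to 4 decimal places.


x' = -17
y' = 7*cos(120) - 12*sin(120) = -13.8923
z' = 7*sin(120) + 12*cos(120) = 0.0622

(-17, -13.8923, 0.0622)


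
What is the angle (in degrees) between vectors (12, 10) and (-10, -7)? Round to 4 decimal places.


dot = 12*-10 + 10*-7 = -190
|u| = 15.6205, |v| = 12.2066
cos(angle) = -0.9965
angle = 175.1864 degrees

175.1864 degrees


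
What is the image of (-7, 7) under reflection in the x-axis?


Reflection across x-axis: (x, y) -> (x, -y)
(-7, 7) -> (-7, -7)

(-7, -7)


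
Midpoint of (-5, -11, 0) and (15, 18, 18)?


Midpoint = ((-5+15)/2, (-11+18)/2, (0+18)/2) = (5, 3.5, 9)

(5, 3.5, 9)


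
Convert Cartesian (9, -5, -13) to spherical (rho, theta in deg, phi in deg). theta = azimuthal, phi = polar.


rho = sqrt(9^2 + (-5)^2 + (-13)^2) = 16.5831
theta = atan2(-5, 9) = 330.9454 deg
phi = acos(-13/16.5831) = 141.6218 deg

rho = 16.5831, theta = 330.9454 deg, phi = 141.6218 deg


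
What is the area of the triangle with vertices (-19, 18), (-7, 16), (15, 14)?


Area = |x1(y2-y3) + x2(y3-y1) + x3(y1-y2)| / 2
= |-19*(16-14) + -7*(14-18) + 15*(18-16)| / 2
= 10

10


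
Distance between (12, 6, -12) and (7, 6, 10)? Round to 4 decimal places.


d = sqrt((7-12)^2 + (6-6)^2 + (10--12)^2) = 22.561

22.561


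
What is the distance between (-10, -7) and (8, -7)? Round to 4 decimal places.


d = sqrt((8--10)^2 + (-7--7)^2) = 18

18


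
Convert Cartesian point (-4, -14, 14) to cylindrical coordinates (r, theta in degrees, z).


r = sqrt((-4)^2 + (-14)^2) = 14.5602
theta = atan2(-14, -4) = 254.0546 deg
z = 14

r = 14.5602, theta = 254.0546 deg, z = 14


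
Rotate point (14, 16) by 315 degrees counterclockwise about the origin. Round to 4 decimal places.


x' = 14*cos(315) - 16*sin(315) = 21.2132
y' = 14*sin(315) + 16*cos(315) = 1.4142

(21.2132, 1.4142)


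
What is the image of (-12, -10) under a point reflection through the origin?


Reflection through origin: (x, y) -> (-x, -y)
(-12, -10) -> (12, 10)

(12, 10)


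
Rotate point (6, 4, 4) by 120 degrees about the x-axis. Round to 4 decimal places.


x' = 6
y' = 4*cos(120) - 4*sin(120) = -5.4641
z' = 4*sin(120) + 4*cos(120) = 1.4641

(6, -5.4641, 1.4641)
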